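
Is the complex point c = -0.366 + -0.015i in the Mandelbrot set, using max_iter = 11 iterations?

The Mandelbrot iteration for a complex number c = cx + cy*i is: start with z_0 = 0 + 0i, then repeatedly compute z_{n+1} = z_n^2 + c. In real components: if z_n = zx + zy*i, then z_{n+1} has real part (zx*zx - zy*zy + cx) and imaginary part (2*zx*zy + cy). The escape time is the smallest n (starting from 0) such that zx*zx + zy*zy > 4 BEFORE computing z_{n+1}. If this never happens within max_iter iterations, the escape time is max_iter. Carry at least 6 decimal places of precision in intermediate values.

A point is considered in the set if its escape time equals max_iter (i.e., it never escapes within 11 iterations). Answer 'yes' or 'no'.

Answer: yes

Derivation:
z_0 = 0 + 0i, c = -0.3660 + -0.0150i
Iter 1: z = -0.3660 + -0.0150i, |z|^2 = 0.1342
Iter 2: z = -0.2323 + -0.0040i, |z|^2 = 0.0540
Iter 3: z = -0.3121 + -0.0131i, |z|^2 = 0.0976
Iter 4: z = -0.2688 + -0.0068i, |z|^2 = 0.0723
Iter 5: z = -0.2938 + -0.0113i, |z|^2 = 0.0864
Iter 6: z = -0.2798 + -0.0083i, |z|^2 = 0.0784
Iter 7: z = -0.2878 + -0.0103i, |z|^2 = 0.0829
Iter 8: z = -0.2833 + -0.0091i, |z|^2 = 0.0803
Iter 9: z = -0.2858 + -0.0099i, |z|^2 = 0.0818
Iter 10: z = -0.2844 + -0.0094i, |z|^2 = 0.0810
Did not escape in 11 iterations → in set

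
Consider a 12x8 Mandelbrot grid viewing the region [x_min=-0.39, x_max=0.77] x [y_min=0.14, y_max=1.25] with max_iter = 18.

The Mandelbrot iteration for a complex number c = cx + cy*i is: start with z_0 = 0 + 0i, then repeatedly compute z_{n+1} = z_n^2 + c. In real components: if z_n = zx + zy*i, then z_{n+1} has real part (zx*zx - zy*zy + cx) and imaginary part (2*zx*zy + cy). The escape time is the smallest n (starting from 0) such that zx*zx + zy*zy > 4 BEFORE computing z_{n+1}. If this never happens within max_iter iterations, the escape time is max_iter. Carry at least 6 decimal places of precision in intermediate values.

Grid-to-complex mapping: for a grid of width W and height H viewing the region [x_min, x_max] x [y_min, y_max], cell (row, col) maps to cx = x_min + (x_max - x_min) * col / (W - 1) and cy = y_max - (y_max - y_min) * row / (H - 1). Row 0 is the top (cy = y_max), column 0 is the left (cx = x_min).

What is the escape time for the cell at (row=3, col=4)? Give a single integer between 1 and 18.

z_0 = 0 + 0i, c = 0.0318 + 0.7743i
Iter 1: z = 0.0318 + 0.7743i, |z|^2 = 0.6005
Iter 2: z = -0.5667 + 0.8236i, |z|^2 = 0.9994
Iter 3: z = -0.3253 + -0.1591i, |z|^2 = 0.1311
Iter 4: z = 0.1123 + 0.8778i, |z|^2 = 0.7832
Iter 5: z = -0.7261 + 0.9715i, |z|^2 = 1.4710
Iter 6: z = -0.3847 + -0.6365i, |z|^2 = 0.5531
Iter 7: z = -0.2253 + 1.2640i, |z|^2 = 1.6485
Iter 8: z = -1.5152 + 0.2047i, |z|^2 = 2.3376
Iter 9: z = 2.2856 + 0.1540i, |z|^2 = 5.2477
Escaped at iteration 9

Answer: 9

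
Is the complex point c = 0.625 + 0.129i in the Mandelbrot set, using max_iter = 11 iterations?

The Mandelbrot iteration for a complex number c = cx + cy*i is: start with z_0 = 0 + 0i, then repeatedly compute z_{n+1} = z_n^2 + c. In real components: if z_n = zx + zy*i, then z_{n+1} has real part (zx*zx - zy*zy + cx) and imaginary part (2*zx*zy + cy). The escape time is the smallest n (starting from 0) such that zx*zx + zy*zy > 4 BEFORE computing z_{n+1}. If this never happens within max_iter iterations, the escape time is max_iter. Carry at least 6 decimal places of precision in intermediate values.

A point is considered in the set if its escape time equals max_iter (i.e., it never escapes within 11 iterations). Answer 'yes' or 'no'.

z_0 = 0 + 0i, c = 0.6250 + 0.1290i
Iter 1: z = 0.6250 + 0.1290i, |z|^2 = 0.4073
Iter 2: z = 0.9990 + 0.2903i, |z|^2 = 1.0822
Iter 3: z = 1.5387 + 0.7089i, |z|^2 = 2.8702
Iter 4: z = 2.4901 + 2.3106i, |z|^2 = 11.5397
Escaped at iteration 4

Answer: no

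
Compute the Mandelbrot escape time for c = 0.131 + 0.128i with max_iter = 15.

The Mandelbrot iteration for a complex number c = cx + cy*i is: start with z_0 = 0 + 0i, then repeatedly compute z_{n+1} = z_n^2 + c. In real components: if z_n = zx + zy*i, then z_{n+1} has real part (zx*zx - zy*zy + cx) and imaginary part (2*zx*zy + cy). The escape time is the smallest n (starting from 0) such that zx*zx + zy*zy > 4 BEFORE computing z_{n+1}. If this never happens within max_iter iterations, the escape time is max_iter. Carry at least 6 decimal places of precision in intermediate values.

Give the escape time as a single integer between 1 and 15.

Answer: 15

Derivation:
z_0 = 0 + 0i, c = 0.1310 + 0.1280i
Iter 1: z = 0.1310 + 0.1280i, |z|^2 = 0.0335
Iter 2: z = 0.1318 + 0.1615i, |z|^2 = 0.0435
Iter 3: z = 0.1223 + 0.1706i, |z|^2 = 0.0440
Iter 4: z = 0.1169 + 0.1697i, |z|^2 = 0.0425
Iter 5: z = 0.1159 + 0.1677i, |z|^2 = 0.0415
Iter 6: z = 0.1163 + 0.1668i, |z|^2 = 0.0414
Iter 7: z = 0.1167 + 0.1668i, |z|^2 = 0.0414
Iter 8: z = 0.1168 + 0.1669i, |z|^2 = 0.0415
Iter 9: z = 0.1168 + 0.1670i, |z|^2 = 0.0415
Iter 10: z = 0.1167 + 0.1670i, |z|^2 = 0.0415
Iter 11: z = 0.1167 + 0.1670i, |z|^2 = 0.0415
Iter 12: z = 0.1167 + 0.1670i, |z|^2 = 0.0415
Iter 13: z = 0.1167 + 0.1670i, |z|^2 = 0.0415
Iter 14: z = 0.1167 + 0.1670i, |z|^2 = 0.0415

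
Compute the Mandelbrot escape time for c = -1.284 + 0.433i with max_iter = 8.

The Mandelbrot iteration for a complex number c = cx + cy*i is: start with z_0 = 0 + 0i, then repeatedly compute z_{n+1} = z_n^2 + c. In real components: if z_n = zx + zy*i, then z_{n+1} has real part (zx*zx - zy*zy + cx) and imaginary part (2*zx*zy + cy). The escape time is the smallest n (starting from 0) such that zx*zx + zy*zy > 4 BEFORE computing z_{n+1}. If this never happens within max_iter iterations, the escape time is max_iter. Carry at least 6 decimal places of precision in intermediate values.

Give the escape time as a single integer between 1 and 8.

z_0 = 0 + 0i, c = -1.2840 + 0.4330i
Iter 1: z = -1.2840 + 0.4330i, |z|^2 = 1.8361
Iter 2: z = 0.1772 + -0.6789i, |z|^2 = 0.4924
Iter 3: z = -1.7136 + 0.1924i, |z|^2 = 2.9734
Iter 4: z = 1.6153 + -0.2265i, |z|^2 = 2.6605
Iter 5: z = 1.2740 + -0.2987i, |z|^2 = 1.7122
Iter 6: z = 0.2498 + -0.3280i, |z|^2 = 0.1700
Iter 7: z = -1.3292 + 0.2692i, |z|^2 = 1.8392

Answer: 8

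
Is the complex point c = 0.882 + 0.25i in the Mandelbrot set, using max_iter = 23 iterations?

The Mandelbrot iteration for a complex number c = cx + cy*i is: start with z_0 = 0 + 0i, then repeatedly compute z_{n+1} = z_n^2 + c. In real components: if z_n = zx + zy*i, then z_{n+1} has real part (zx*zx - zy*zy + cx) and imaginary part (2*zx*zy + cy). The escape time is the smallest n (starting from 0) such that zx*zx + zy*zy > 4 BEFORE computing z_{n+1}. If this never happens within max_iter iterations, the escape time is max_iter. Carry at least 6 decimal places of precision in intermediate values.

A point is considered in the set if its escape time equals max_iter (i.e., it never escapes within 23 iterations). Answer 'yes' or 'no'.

z_0 = 0 + 0i, c = 0.8820 + 0.2500i
Iter 1: z = 0.8820 + 0.2500i, |z|^2 = 0.8404
Iter 2: z = 1.5974 + 0.6910i, |z|^2 = 3.0292
Iter 3: z = 2.9563 + 2.4576i, |z|^2 = 14.7796
Escaped at iteration 3

Answer: no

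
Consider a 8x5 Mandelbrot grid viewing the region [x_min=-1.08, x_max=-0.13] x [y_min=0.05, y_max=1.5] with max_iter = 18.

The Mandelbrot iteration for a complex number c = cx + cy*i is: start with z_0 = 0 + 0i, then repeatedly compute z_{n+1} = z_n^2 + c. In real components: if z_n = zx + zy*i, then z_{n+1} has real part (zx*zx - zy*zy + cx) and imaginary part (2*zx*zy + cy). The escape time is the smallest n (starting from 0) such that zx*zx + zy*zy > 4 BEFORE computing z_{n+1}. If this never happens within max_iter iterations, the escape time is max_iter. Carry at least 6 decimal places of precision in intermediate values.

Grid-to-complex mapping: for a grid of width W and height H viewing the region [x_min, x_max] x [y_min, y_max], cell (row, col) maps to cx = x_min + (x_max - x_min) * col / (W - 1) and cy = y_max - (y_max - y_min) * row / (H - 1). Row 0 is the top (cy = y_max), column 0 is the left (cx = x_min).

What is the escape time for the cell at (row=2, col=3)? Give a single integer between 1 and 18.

Answer: 4

Derivation:
z_0 = 0 + 0i, c = -0.6729 + 0.7750i
Iter 1: z = -0.6729 + 0.7750i, |z|^2 = 1.0534
Iter 2: z = -0.8207 + -0.2679i, |z|^2 = 0.7454
Iter 3: z = -0.0710 + 1.2148i, |z|^2 = 1.4808
Iter 4: z = -2.1436 + 0.6024i, |z|^2 = 4.9578
Escaped at iteration 4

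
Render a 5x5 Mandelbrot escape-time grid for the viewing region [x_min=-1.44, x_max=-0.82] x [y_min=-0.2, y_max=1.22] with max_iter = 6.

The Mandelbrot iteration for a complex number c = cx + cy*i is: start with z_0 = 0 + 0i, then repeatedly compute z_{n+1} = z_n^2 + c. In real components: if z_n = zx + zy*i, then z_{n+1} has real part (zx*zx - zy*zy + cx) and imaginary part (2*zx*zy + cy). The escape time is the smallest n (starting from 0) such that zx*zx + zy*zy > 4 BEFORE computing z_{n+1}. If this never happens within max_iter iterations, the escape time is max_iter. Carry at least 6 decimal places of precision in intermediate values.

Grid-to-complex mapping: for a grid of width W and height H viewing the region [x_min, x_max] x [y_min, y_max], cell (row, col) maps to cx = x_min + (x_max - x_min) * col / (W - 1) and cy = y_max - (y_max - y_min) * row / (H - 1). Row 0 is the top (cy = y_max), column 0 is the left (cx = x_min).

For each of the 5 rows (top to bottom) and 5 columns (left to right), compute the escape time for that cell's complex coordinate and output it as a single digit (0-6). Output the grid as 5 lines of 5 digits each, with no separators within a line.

(row=0, col=0): c = -1.4400 + 1.2200i → escape time 2
(row=0, col=1): c = -1.2850 + 1.2200i → escape time 2
(row=0, col=2): c = -1.1300 + 1.2200i → escape time 2
(row=0, col=3): c = -0.9750 + 1.2200i → escape time 3
(row=0, col=4): c = -0.8200 + 1.2200i → escape time 3
(row=1, col=0): c = -1.4400 + 0.8650i → escape time 3
(row=1, col=1): c = -1.2850 + 0.8650i → escape time 3
(row=1, col=2): c = -1.1300 + 0.8650i → escape time 3
(row=1, col=3): c = -0.9750 + 0.8650i → escape time 3
(row=1, col=4): c = -0.8200 + 0.8650i → escape time 4
(row=2, col=0): c = -1.4400 + 0.5100i → escape time 3
(row=2, col=1): c = -1.2850 + 0.5100i → escape time 4
(row=2, col=2): c = -1.1300 + 0.5100i → escape time 5
(row=2, col=3): c = -0.9750 + 0.5100i → escape time 5
(row=2, col=4): c = -0.8200 + 0.5100i → escape time 6
(row=3, col=0): c = -1.4400 + 0.1550i → escape time 6
(row=3, col=1): c = -1.2850 + 0.1550i → escape time 6
(row=3, col=2): c = -1.1300 + 0.1550i → escape time 6
(row=3, col=3): c = -0.9750 + 0.1550i → escape time 6
(row=3, col=4): c = -0.8200 + 0.1550i → escape time 6
(row=4, col=0): c = -1.4400 + -0.2000i → escape time 5
(row=4, col=1): c = -1.2850 + -0.2000i → escape time 6
(row=4, col=2): c = -1.1300 + -0.2000i → escape time 6
(row=4, col=3): c = -0.9750 + -0.2000i → escape time 6
(row=4, col=4): c = -0.8200 + -0.2000i → escape time 6

Answer: 22233
33334
34556
66666
56666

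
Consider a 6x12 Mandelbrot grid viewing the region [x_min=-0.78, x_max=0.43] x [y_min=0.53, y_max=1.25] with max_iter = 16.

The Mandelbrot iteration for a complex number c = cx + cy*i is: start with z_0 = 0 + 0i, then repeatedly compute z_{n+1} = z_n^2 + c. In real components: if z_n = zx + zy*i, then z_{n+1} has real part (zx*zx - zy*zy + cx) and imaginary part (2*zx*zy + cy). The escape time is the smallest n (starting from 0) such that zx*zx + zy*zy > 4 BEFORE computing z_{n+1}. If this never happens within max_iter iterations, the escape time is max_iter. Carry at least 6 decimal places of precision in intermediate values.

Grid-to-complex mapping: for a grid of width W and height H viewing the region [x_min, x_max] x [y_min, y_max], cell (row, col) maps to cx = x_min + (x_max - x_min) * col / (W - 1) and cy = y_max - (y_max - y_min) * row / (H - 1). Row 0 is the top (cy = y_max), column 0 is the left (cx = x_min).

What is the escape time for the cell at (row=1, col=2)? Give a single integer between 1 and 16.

z_0 = 0 + 0i, c = -0.2960 + 1.1845i
Iter 1: z = -0.2960 + 1.1845i, |z|^2 = 1.4908
Iter 2: z = -1.6115 + 0.4833i, |z|^2 = 2.8306
Iter 3: z = 2.0675 + -0.3731i, |z|^2 = 4.4136
Escaped at iteration 3

Answer: 3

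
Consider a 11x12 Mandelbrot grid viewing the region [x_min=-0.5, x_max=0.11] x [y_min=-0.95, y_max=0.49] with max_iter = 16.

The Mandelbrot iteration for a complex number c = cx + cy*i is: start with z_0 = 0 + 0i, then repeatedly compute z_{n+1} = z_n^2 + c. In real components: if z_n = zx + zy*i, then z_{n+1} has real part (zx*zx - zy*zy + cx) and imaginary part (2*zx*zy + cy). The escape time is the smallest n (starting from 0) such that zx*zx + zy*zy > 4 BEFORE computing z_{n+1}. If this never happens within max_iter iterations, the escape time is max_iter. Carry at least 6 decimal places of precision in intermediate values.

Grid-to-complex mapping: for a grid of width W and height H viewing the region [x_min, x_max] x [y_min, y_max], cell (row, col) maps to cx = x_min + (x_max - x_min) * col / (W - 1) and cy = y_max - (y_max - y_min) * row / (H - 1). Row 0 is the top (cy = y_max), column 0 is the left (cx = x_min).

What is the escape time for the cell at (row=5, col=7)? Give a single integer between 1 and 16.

Answer: 16

Derivation:
z_0 = 0 + 0i, c = -0.0730 + -0.1645i
Iter 1: z = -0.0730 + -0.1645i, |z|^2 = 0.0324
Iter 2: z = -0.0947 + -0.1405i, |z|^2 = 0.0287
Iter 3: z = -0.0838 + -0.1379i, |z|^2 = 0.0260
Iter 4: z = -0.0850 + -0.1414i, |z|^2 = 0.0272
Iter 5: z = -0.0858 + -0.1405i, |z|^2 = 0.0271
Iter 6: z = -0.0854 + -0.1404i, |z|^2 = 0.0270
Iter 7: z = -0.0854 + -0.1406i, |z|^2 = 0.0271
Iter 8: z = -0.0855 + -0.1405i, |z|^2 = 0.0271
Iter 9: z = -0.0854 + -0.1405i, |z|^2 = 0.0270
Iter 10: z = -0.0854 + -0.1405i, |z|^2 = 0.0271
Iter 11: z = -0.0854 + -0.1405i, |z|^2 = 0.0270
Iter 12: z = -0.0854 + -0.1405i, |z|^2 = 0.0270
Iter 13: z = -0.0854 + -0.1405i, |z|^2 = 0.0270
Iter 14: z = -0.0854 + -0.1405i, |z|^2 = 0.0270
Iter 15: z = -0.0854 + -0.1405i, |z|^2 = 0.0270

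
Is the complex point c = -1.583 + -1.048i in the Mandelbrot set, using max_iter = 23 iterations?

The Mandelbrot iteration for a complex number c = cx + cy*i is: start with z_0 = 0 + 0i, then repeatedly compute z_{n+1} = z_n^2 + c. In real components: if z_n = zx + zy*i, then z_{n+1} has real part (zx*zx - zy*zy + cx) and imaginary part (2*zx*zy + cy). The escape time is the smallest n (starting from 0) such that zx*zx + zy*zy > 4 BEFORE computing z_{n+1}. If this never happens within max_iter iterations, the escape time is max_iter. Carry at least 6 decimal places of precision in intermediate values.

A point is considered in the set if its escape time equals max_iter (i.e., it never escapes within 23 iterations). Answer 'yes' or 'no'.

z_0 = 0 + 0i, c = -1.5830 + -1.0480i
Iter 1: z = -1.5830 + -1.0480i, |z|^2 = 3.6042
Iter 2: z = -0.1754 + 2.2700i, |z|^2 = 5.1835
Escaped at iteration 2

Answer: no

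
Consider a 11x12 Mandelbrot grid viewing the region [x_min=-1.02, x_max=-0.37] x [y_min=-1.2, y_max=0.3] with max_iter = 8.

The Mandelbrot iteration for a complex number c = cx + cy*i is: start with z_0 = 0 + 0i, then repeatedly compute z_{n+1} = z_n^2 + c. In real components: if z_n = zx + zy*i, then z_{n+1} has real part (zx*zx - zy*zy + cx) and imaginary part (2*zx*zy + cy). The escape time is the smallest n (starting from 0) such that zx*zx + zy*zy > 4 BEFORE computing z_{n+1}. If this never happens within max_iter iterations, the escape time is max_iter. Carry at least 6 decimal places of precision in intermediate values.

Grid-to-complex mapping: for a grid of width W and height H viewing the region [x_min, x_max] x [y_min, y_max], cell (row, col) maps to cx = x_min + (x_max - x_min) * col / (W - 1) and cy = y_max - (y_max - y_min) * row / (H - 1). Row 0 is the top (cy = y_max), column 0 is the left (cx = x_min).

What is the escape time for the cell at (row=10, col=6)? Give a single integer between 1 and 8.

Answer: 3

Derivation:
z_0 = 0 + 0i, c = -0.6300 + -1.0636i
Iter 1: z = -0.6300 + -1.0636i, |z|^2 = 1.5282
Iter 2: z = -1.3644 + 0.2765i, |z|^2 = 1.9381
Iter 3: z = 1.1552 + -1.8183i, |z|^2 = 4.6406
Escaped at iteration 3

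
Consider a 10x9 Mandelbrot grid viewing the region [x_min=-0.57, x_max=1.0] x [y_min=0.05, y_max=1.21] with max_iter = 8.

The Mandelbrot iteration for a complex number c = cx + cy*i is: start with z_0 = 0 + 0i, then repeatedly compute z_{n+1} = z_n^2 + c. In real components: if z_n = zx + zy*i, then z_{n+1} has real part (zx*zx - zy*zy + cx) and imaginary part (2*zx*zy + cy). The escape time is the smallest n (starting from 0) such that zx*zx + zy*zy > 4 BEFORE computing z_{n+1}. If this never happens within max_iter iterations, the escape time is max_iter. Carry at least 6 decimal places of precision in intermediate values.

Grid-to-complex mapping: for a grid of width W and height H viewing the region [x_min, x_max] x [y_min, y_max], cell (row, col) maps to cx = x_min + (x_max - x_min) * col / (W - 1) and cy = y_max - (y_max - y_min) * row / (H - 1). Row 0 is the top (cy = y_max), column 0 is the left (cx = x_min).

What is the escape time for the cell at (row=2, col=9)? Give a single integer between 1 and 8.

z_0 = 0 + 0i, c = 1.0000 + 0.9200i
Iter 1: z = 1.0000 + 0.9200i, |z|^2 = 1.8464
Iter 2: z = 1.1536 + 2.7600i, |z|^2 = 8.9484
Escaped at iteration 2

Answer: 2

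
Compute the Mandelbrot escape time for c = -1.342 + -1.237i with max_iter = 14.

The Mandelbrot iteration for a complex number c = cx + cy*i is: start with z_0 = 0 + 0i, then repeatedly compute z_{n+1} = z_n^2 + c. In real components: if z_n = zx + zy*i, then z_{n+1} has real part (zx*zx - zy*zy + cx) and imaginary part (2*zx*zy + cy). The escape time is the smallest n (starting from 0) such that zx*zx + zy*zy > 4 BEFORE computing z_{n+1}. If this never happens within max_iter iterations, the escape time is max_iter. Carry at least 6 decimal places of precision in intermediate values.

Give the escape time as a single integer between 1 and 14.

Answer: 2

Derivation:
z_0 = 0 + 0i, c = -1.3420 + -1.2370i
Iter 1: z = -1.3420 + -1.2370i, |z|^2 = 3.3311
Iter 2: z = -1.0712 + 2.0831i, |z|^2 = 5.4868
Escaped at iteration 2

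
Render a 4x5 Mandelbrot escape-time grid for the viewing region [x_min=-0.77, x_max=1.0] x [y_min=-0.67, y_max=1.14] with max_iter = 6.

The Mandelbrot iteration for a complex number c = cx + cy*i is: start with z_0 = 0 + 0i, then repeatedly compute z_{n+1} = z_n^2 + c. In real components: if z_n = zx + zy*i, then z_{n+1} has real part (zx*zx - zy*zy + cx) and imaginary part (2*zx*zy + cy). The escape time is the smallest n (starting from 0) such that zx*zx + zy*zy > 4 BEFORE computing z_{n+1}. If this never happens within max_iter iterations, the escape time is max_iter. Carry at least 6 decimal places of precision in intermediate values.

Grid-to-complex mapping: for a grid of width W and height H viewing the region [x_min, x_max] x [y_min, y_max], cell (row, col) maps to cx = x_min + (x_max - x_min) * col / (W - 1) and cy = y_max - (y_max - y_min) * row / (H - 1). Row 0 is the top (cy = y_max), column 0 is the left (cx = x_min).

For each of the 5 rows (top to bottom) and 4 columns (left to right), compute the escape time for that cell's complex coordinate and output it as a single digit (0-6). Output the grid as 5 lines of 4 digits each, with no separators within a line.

Answer: 3522
5652
6662
6662
5662

Derivation:
(row=0, col=0): c = -0.7700 + 1.1400i → escape time 3
(row=0, col=1): c = -0.1800 + 1.1400i → escape time 5
(row=0, col=2): c = 0.4100 + 1.1400i → escape time 2
(row=0, col=3): c = 1.0000 + 1.1400i → escape time 2
(row=1, col=0): c = -0.7700 + 0.6875i → escape time 5
(row=1, col=1): c = -0.1800 + 0.6875i → escape time 6
(row=1, col=2): c = 0.4100 + 0.6875i → escape time 5
(row=1, col=3): c = 1.0000 + 0.6875i → escape time 2
(row=2, col=0): c = -0.7700 + 0.2350i → escape time 6
(row=2, col=1): c = -0.1800 + 0.2350i → escape time 6
(row=2, col=2): c = 0.4100 + 0.2350i → escape time 6
(row=2, col=3): c = 1.0000 + 0.2350i → escape time 2
(row=3, col=0): c = -0.7700 + -0.2175i → escape time 6
(row=3, col=1): c = -0.1800 + -0.2175i → escape time 6
(row=3, col=2): c = 0.4100 + -0.2175i → escape time 6
(row=3, col=3): c = 1.0000 + -0.2175i → escape time 2
(row=4, col=0): c = -0.7700 + -0.6700i → escape time 5
(row=4, col=1): c = -0.1800 + -0.6700i → escape time 6
(row=4, col=2): c = 0.4100 + -0.6700i → escape time 6
(row=4, col=3): c = 1.0000 + -0.6700i → escape time 2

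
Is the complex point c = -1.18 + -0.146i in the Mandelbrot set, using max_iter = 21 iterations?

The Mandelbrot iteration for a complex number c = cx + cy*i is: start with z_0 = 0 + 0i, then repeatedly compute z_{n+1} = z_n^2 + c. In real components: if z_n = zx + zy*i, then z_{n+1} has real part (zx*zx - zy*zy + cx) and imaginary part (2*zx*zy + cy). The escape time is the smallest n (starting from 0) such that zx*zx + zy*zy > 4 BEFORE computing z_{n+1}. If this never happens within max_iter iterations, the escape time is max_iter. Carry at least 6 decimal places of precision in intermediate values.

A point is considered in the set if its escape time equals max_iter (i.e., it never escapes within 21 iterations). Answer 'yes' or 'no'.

Answer: yes

Derivation:
z_0 = 0 + 0i, c = -1.1800 + -0.1460i
Iter 1: z = -1.1800 + -0.1460i, |z|^2 = 1.4137
Iter 2: z = 0.1911 + 0.1986i, |z|^2 = 0.0759
Iter 3: z = -1.1829 + -0.0701i, |z|^2 = 1.4042
Iter 4: z = 0.2144 + 0.0199i, |z|^2 = 0.0463
Iter 5: z = -1.1344 + -0.1375i, |z|^2 = 1.3059
Iter 6: z = 0.0881 + 0.1659i, |z|^2 = 0.0353
Iter 7: z = -1.1998 + -0.1168i, |z|^2 = 1.4531
Iter 8: z = 0.2458 + 0.1342i, |z|^2 = 0.0784
Iter 9: z = -1.1376 + -0.0800i, |z|^2 = 1.3005
Iter 10: z = 0.1077 + 0.0360i, |z|^2 = 0.0129
Iter 11: z = -1.1697 + -0.1382i, |z|^2 = 1.3873
Iter 12: z = 0.1691 + 0.1774i, |z|^2 = 0.0601
Iter 13: z = -1.1829 + -0.0860i, |z|^2 = 1.4066
Iter 14: z = 0.2118 + 0.0575i, |z|^2 = 0.0482
Iter 15: z = -1.1384 + -0.1217i, |z|^2 = 1.3109
Iter 16: z = 0.1013 + 0.1310i, |z|^2 = 0.0274
Iter 17: z = -1.1869 + -0.1195i, |z|^2 = 1.4230
Iter 18: z = 0.2145 + 0.1376i, |z|^2 = 0.0649
Iter 19: z = -1.1529 + -0.0870i, |z|^2 = 1.3368
Iter 20: z = 0.1417 + 0.0546i, |z|^2 = 0.0231
Did not escape in 21 iterations → in set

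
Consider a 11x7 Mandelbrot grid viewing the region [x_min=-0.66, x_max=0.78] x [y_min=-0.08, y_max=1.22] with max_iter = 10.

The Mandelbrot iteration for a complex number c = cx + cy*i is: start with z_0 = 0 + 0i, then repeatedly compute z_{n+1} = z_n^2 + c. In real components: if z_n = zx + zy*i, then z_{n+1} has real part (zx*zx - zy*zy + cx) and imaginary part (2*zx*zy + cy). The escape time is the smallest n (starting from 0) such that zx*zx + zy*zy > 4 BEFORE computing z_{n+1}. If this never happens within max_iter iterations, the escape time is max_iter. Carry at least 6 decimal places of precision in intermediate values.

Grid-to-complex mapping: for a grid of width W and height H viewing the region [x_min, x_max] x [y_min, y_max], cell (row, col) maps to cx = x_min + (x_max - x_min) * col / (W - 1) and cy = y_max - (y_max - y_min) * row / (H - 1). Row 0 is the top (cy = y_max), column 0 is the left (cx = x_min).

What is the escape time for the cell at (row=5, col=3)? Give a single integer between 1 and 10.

z_0 = 0 + 0i, c = -0.2280 + 0.1367i
Iter 1: z = -0.2280 + 0.1367i, |z|^2 = 0.0707
Iter 2: z = -0.1947 + 0.0743i, |z|^2 = 0.0434
Iter 3: z = -0.1956 + 0.1077i, |z|^2 = 0.0499
Iter 4: z = -0.2013 + 0.0945i, |z|^2 = 0.0495
Iter 5: z = -0.1964 + 0.0986i, |z|^2 = 0.0483
Iter 6: z = -0.1992 + 0.0979i, |z|^2 = 0.0493
Iter 7: z = -0.1979 + 0.0977i, |z|^2 = 0.0487
Iter 8: z = -0.1984 + 0.0980i, |z|^2 = 0.0490
Iter 9: z = -0.1983 + 0.0978i, |z|^2 = 0.0489

Answer: 10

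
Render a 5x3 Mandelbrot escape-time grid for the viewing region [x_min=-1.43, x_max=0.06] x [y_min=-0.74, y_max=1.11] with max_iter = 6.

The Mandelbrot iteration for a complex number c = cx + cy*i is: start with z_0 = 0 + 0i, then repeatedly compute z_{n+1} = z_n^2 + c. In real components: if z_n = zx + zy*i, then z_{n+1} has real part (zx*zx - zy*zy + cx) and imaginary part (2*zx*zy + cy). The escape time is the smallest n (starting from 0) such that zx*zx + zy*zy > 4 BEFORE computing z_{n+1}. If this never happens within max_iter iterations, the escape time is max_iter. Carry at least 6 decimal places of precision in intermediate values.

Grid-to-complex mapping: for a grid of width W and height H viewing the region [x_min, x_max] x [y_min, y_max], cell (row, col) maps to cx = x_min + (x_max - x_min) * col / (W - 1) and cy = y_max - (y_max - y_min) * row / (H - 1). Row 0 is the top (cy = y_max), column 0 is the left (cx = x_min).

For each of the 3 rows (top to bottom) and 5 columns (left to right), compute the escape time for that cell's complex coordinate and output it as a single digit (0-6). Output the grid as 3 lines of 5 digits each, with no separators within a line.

Answer: 23344
66666
33466

Derivation:
(row=0, col=0): c = -1.4300 + 1.1100i → escape time 2
(row=0, col=1): c = -1.0575 + 1.1100i → escape time 3
(row=0, col=2): c = -0.6850 + 1.1100i → escape time 3
(row=0, col=3): c = -0.3125 + 1.1100i → escape time 4
(row=0, col=4): c = 0.0600 + 1.1100i → escape time 4
(row=1, col=0): c = -1.4300 + 0.1850i → escape time 6
(row=1, col=1): c = -1.0575 + 0.1850i → escape time 6
(row=1, col=2): c = -0.6850 + 0.1850i → escape time 6
(row=1, col=3): c = -0.3125 + 0.1850i → escape time 6
(row=1, col=4): c = 0.0600 + 0.1850i → escape time 6
(row=2, col=0): c = -1.4300 + -0.7400i → escape time 3
(row=2, col=1): c = -1.0575 + -0.7400i → escape time 3
(row=2, col=2): c = -0.6850 + -0.7400i → escape time 4
(row=2, col=3): c = -0.3125 + -0.7400i → escape time 6
(row=2, col=4): c = 0.0600 + -0.7400i → escape time 6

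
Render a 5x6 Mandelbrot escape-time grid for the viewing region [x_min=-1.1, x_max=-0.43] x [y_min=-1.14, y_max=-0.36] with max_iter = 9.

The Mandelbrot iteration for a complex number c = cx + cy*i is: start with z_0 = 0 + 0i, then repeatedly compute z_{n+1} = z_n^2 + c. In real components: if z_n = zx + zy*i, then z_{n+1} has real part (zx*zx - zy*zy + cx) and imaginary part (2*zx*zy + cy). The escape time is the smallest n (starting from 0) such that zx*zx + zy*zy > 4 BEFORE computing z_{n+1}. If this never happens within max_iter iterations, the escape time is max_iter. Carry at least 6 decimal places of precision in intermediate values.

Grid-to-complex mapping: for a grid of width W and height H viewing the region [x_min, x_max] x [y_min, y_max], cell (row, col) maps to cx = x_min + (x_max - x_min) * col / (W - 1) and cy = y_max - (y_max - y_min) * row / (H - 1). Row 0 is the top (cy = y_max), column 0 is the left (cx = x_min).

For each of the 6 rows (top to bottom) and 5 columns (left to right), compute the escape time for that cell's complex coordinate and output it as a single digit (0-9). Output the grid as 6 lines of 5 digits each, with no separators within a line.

(row=0, col=0): c = -1.1000 + -0.3600i → escape time 8
(row=0, col=1): c = -0.9325 + -0.3600i → escape time 7
(row=0, col=2): c = -0.7650 + -0.3600i → escape time 8
(row=0, col=3): c = -0.5975 + -0.3600i → escape time 9
(row=0, col=4): c = -0.4300 + -0.3600i → escape time 9
(row=1, col=0): c = -1.1000 + -0.5160i → escape time 5
(row=1, col=1): c = -0.9325 + -0.5160i → escape time 5
(row=1, col=2): c = -0.7650 + -0.5160i → escape time 6
(row=1, col=3): c = -0.5975 + -0.5160i → escape time 9
(row=1, col=4): c = -0.4300 + -0.5160i → escape time 9
(row=2, col=0): c = -1.1000 + -0.6720i → escape time 3
(row=2, col=1): c = -0.9325 + -0.6720i → escape time 4
(row=2, col=2): c = -0.7650 + -0.6720i → escape time 5
(row=2, col=3): c = -0.5975 + -0.6720i → escape time 9
(row=2, col=4): c = -0.4300 + -0.6720i → escape time 9
(row=3, col=0): c = -1.1000 + -0.8280i → escape time 3
(row=3, col=1): c = -0.9325 + -0.8280i → escape time 3
(row=3, col=2): c = -0.7650 + -0.8280i → escape time 4
(row=3, col=3): c = -0.5975 + -0.8280i → escape time 4
(row=3, col=4): c = -0.4300 + -0.8280i → escape time 5
(row=4, col=0): c = -1.1000 + -0.9840i → escape time 3
(row=4, col=1): c = -0.9325 + -0.9840i → escape time 3
(row=4, col=2): c = -0.7650 + -0.9840i → escape time 3
(row=4, col=3): c = -0.5975 + -0.9840i → escape time 4
(row=4, col=4): c = -0.4300 + -0.9840i → escape time 4
(row=5, col=0): c = -1.1000 + -1.1400i → escape time 3
(row=5, col=1): c = -0.9325 + -1.1400i → escape time 3
(row=5, col=2): c = -0.7650 + -1.1400i → escape time 3
(row=5, col=3): c = -0.5975 + -1.1400i → escape time 3
(row=5, col=4): c = -0.4300 + -1.1400i → escape time 3

Answer: 87899
55699
34599
33445
33344
33333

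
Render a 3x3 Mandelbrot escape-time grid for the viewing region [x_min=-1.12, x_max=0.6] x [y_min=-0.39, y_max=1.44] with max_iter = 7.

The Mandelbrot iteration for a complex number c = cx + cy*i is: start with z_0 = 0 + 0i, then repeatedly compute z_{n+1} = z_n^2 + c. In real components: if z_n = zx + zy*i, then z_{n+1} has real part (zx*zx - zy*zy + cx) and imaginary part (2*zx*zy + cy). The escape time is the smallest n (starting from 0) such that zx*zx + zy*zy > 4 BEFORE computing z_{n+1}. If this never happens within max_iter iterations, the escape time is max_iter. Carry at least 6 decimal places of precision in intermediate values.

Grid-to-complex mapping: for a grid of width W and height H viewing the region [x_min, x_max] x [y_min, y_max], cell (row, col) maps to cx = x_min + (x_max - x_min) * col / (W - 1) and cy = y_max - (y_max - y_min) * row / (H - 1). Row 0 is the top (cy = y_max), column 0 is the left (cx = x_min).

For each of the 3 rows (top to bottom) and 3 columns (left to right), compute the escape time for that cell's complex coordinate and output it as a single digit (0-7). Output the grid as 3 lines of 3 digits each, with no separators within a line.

(row=0, col=0): c = -1.1200 + 1.4400i → escape time 2
(row=0, col=1): c = -0.2600 + 1.4400i → escape time 2
(row=0, col=2): c = 0.6000 + 1.4400i → escape time 2
(row=1, col=0): c = -1.1200 + 0.5250i → escape time 5
(row=1, col=1): c = -0.2600 + 0.5250i → escape time 7
(row=1, col=2): c = 0.6000 + 0.5250i → escape time 3
(row=2, col=0): c = -1.1200 + -0.3900i → escape time 7
(row=2, col=1): c = -0.2600 + -0.3900i → escape time 7
(row=2, col=2): c = 0.6000 + -0.3900i → escape time 4

Answer: 222
573
774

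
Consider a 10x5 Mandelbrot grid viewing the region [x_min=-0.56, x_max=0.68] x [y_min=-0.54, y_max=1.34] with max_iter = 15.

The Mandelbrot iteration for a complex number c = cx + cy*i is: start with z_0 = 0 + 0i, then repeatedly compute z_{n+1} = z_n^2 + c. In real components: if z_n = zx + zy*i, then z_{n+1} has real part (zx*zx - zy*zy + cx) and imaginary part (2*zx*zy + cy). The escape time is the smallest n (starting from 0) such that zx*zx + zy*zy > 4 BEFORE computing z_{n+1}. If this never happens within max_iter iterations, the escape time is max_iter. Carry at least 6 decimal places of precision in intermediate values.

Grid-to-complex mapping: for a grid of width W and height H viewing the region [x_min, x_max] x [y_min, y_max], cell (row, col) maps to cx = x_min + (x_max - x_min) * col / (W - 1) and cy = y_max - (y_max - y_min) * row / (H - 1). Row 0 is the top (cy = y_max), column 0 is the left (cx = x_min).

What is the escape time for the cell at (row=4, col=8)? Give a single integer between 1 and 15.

Answer: 4

Derivation:
z_0 = 0 + 0i, c = 0.5422 + -0.5400i
Iter 1: z = 0.5422 + -0.5400i, |z|^2 = 0.5856
Iter 2: z = 0.5446 + -1.1256i, |z|^2 = 1.5636
Iter 3: z = -0.4281 + -1.7661i, |z|^2 = 3.3023
Iter 4: z = -2.3935 + 0.9722i, |z|^2 = 6.6739
Escaped at iteration 4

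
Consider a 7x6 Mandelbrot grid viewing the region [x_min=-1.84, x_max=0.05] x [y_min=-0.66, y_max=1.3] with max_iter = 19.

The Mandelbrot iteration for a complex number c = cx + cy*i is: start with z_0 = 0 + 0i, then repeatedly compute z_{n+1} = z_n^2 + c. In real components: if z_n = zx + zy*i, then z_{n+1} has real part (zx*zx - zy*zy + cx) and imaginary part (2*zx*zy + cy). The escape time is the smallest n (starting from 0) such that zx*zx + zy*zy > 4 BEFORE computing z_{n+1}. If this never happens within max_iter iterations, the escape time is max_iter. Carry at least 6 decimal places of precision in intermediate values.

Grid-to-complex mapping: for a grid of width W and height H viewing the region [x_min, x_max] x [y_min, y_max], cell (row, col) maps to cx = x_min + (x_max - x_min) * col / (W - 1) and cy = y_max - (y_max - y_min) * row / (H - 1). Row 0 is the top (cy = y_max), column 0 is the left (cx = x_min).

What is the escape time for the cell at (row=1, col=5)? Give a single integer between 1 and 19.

z_0 = 0 + 0i, c = -0.2650 + 0.9080i
Iter 1: z = -0.2650 + 0.9080i, |z|^2 = 0.8947
Iter 2: z = -1.0192 + 0.4268i, |z|^2 = 1.2210
Iter 3: z = 0.5917 + 0.0381i, |z|^2 = 0.3516
Iter 4: z = 0.0837 + 0.9530i, |z|^2 = 0.9153
Iter 5: z = -1.1663 + 1.0675i, |z|^2 = 2.4998
Iter 6: z = -0.0444 + -1.5821i, |z|^2 = 2.5049
Iter 7: z = -2.7659 + 1.0484i, |z|^2 = 8.7496
Escaped at iteration 7

Answer: 7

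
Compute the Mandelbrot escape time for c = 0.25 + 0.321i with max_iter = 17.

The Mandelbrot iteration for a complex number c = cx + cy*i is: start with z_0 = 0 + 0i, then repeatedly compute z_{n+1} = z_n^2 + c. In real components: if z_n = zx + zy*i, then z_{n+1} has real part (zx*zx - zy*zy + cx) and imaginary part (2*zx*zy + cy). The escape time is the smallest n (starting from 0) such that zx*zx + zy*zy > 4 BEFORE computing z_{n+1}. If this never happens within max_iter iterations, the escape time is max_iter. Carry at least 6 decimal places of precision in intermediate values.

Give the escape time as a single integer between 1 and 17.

Answer: 17

Derivation:
z_0 = 0 + 0i, c = 0.2500 + 0.3210i
Iter 1: z = 0.2500 + 0.3210i, |z|^2 = 0.1655
Iter 2: z = 0.2095 + 0.4815i, |z|^2 = 0.2757
Iter 3: z = 0.0620 + 0.5227i, |z|^2 = 0.2771
Iter 4: z = -0.0194 + 0.3858i, |z|^2 = 0.1493
Iter 5: z = 0.1015 + 0.3060i, |z|^2 = 0.1040
Iter 6: z = 0.1666 + 0.3831i, |z|^2 = 0.1746
Iter 7: z = 0.1310 + 0.4487i, |z|^2 = 0.2185
Iter 8: z = 0.0658 + 0.4385i, |z|^2 = 0.1967
Iter 9: z = 0.0620 + 0.3787i, |z|^2 = 0.1473
Iter 10: z = 0.1104 + 0.3680i, |z|^2 = 0.1476
Iter 11: z = 0.1268 + 0.4022i, |z|^2 = 0.1779
Iter 12: z = 0.1043 + 0.4230i, |z|^2 = 0.1898
Iter 13: z = 0.0819 + 0.4092i, |z|^2 = 0.1742
Iter 14: z = 0.0893 + 0.3881i, |z|^2 = 0.1586
Iter 15: z = 0.1074 + 0.3903i, |z|^2 = 0.1638
Iter 16: z = 0.1092 + 0.4048i, |z|^2 = 0.1758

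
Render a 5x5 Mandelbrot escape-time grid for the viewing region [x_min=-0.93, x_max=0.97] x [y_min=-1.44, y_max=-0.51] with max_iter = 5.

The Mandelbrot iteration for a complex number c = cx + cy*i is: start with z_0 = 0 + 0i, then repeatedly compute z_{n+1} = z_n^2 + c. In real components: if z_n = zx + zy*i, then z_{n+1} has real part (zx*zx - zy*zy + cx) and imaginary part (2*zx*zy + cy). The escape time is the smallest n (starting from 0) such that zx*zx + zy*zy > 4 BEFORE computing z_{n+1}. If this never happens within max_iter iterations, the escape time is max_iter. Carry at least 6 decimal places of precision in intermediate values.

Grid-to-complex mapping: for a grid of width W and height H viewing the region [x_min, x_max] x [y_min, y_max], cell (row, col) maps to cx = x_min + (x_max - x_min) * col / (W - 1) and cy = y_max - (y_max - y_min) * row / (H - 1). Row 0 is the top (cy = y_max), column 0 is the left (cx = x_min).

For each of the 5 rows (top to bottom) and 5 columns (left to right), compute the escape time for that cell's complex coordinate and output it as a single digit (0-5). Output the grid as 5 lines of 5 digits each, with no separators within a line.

Answer: 55552
45532
34532
33322
22222

Derivation:
(row=0, col=0): c = -0.9300 + -0.5100i → escape time 5
(row=0, col=1): c = -0.4550 + -0.5100i → escape time 5
(row=0, col=2): c = 0.0200 + -0.5100i → escape time 5
(row=0, col=3): c = 0.4950 + -0.5100i → escape time 5
(row=0, col=4): c = 0.9700 + -0.5100i → escape time 2
(row=1, col=0): c = -0.9300 + -0.7425i → escape time 4
(row=1, col=1): c = -0.4550 + -0.7425i → escape time 5
(row=1, col=2): c = 0.0200 + -0.7425i → escape time 5
(row=1, col=3): c = 0.4950 + -0.7425i → escape time 3
(row=1, col=4): c = 0.9700 + -0.7425i → escape time 2
(row=2, col=0): c = -0.9300 + -0.9750i → escape time 3
(row=2, col=1): c = -0.4550 + -0.9750i → escape time 4
(row=2, col=2): c = 0.0200 + -0.9750i → escape time 5
(row=2, col=3): c = 0.4950 + -0.9750i → escape time 3
(row=2, col=4): c = 0.9700 + -0.9750i → escape time 2
(row=3, col=0): c = -0.9300 + -1.2075i → escape time 3
(row=3, col=1): c = -0.4550 + -1.2075i → escape time 3
(row=3, col=2): c = 0.0200 + -1.2075i → escape time 3
(row=3, col=3): c = 0.4950 + -1.2075i → escape time 2
(row=3, col=4): c = 0.9700 + -1.2075i → escape time 2
(row=4, col=0): c = -0.9300 + -1.4400i → escape time 2
(row=4, col=1): c = -0.4550 + -1.4400i → escape time 2
(row=4, col=2): c = 0.0200 + -1.4400i → escape time 2
(row=4, col=3): c = 0.4950 + -1.4400i → escape time 2
(row=4, col=4): c = 0.9700 + -1.4400i → escape time 2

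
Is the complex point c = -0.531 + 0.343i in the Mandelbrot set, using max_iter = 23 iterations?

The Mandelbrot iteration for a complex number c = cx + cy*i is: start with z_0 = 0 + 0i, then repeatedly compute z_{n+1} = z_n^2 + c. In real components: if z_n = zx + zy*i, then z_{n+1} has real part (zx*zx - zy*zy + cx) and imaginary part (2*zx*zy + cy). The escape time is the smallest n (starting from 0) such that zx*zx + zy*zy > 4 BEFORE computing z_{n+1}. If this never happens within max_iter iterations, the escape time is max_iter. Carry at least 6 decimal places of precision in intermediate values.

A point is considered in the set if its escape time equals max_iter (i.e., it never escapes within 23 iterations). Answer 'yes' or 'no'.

z_0 = 0 + 0i, c = -0.5310 + 0.3430i
Iter 1: z = -0.5310 + 0.3430i, |z|^2 = 0.3996
Iter 2: z = -0.3667 + -0.0213i, |z|^2 = 0.1349
Iter 3: z = -0.3970 + 0.3586i, |z|^2 = 0.2862
Iter 4: z = -0.5020 + 0.0583i, |z|^2 = 0.2554
Iter 5: z = -0.2824 + 0.2845i, |z|^2 = 0.1607
Iter 6: z = -0.5322 + 0.1823i, |z|^2 = 0.3165
Iter 7: z = -0.2810 + 0.1489i, |z|^2 = 0.1012
Iter 8: z = -0.4742 + 0.2593i, |z|^2 = 0.2921
Iter 9: z = -0.3734 + 0.0971i, |z|^2 = 0.1488
Iter 10: z = -0.4010 + 0.2705i, |z|^2 = 0.2340
Iter 11: z = -0.4433 + 0.1260i, |z|^2 = 0.2124
Iter 12: z = -0.3503 + 0.2312i, |z|^2 = 0.1762
Iter 13: z = -0.4617 + 0.1810i, |z|^2 = 0.2460
Iter 14: z = -0.3505 + 0.1759i, |z|^2 = 0.1538
Iter 15: z = -0.4390 + 0.2197i, |z|^2 = 0.2410
Iter 16: z = -0.3865 + 0.1501i, |z|^2 = 0.1719
Iter 17: z = -0.4041 + 0.2270i, |z|^2 = 0.2149
Iter 18: z = -0.4192 + 0.1595i, |z|^2 = 0.2012
Iter 19: z = -0.3807 + 0.2092i, |z|^2 = 0.1887
Iter 20: z = -0.4298 + 0.1837i, |z|^2 = 0.2185
Iter 21: z = -0.3800 + 0.1851i, |z|^2 = 0.1786
Iter 22: z = -0.4209 + 0.2023i, |z|^2 = 0.2181
Did not escape in 23 iterations → in set

Answer: yes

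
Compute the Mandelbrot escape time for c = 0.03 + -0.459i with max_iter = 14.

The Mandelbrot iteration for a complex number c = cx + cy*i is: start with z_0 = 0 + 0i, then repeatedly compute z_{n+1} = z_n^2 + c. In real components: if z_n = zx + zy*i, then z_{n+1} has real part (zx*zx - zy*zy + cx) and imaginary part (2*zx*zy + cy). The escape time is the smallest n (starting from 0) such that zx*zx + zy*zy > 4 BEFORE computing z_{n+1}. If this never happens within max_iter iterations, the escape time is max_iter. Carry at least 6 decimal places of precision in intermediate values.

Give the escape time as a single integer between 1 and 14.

Answer: 14

Derivation:
z_0 = 0 + 0i, c = 0.0300 + -0.4590i
Iter 1: z = 0.0300 + -0.4590i, |z|^2 = 0.2116
Iter 2: z = -0.1798 + -0.4865i, |z|^2 = 0.2690
Iter 3: z = -0.1744 + -0.2841i, |z|^2 = 0.1111
Iter 4: z = -0.0203 + -0.3599i, |z|^2 = 0.1300
Iter 5: z = -0.0991 + -0.4444i, |z|^2 = 0.2073
Iter 6: z = -0.1577 + -0.3709i, |z|^2 = 0.1624
Iter 7: z = -0.0827 + -0.3420i, |z|^2 = 0.1238
Iter 8: z = -0.0802 + -0.4024i, |z|^2 = 0.1684
Iter 9: z = -0.1255 + -0.3945i, |z|^2 = 0.1714
Iter 10: z = -0.1099 + -0.3600i, |z|^2 = 0.1416
Iter 11: z = -0.0875 + -0.3799i, |z|^2 = 0.1520
Iter 12: z = -0.1067 + -0.3925i, |z|^2 = 0.1654
Iter 13: z = -0.1127 + -0.3753i, |z|^2 = 0.1535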